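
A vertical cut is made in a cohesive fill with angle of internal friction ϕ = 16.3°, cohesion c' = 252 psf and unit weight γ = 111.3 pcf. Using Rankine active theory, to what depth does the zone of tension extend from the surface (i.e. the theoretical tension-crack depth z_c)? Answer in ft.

K_a = tan²(45° − 16.3°/2) = 0.5617; √K_a = 0.7495.
The active pressure is zero where K_a γ z = 2c√K_a, so z_c = 2c/(γ√K_a) = 2×252/(111.3×0.7495) = 6.042 ft.

6.04 ft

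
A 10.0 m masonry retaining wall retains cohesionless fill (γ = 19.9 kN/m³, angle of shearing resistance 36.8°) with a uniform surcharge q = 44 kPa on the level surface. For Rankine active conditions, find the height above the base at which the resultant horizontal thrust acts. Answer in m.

3.84 m

K_a = 0.2508.
Triangular part P₁ = ½K_aγH² = 249.5 at H/3 = 3.333 m; rectangular part P₂ = K_a q H = 110.3 at H/2 = 5.000 m.
ȳ = (P₁·3.333 + P₂·5.000)/(P₁+P₂) = 3.844 m.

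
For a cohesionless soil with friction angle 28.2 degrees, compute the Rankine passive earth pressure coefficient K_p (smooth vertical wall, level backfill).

2.79

K_p = (1 + sin φ)/(1 − sin φ) = tan²(45° + 28.2°/2) = 2.792.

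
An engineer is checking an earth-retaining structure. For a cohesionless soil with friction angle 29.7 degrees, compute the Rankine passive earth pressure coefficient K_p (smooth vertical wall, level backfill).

K_p = (1 + sin φ)/(1 − sin φ) = tan²(45° + 29.7°/2) = 2.964.

2.96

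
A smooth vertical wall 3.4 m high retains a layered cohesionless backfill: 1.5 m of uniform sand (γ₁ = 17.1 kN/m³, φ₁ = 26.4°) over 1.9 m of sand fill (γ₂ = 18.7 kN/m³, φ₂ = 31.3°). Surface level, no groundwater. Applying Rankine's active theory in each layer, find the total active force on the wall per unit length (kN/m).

K_a1 = tan²(45°−26.4°/2) = 0.3844; K_a2 = tan²(45°−31.3°/2) = 0.3162.
Layer 1: σ at base = K_a1 γ₁ h₁ = 9.861 kPa; P₁ = ½×9.861×1.5 = 7.396.
Layer 2: σ_v at top = γ₁h₁ = 25.65; σ_h top = K_a2×25.65 = 8.111; σ_h base = K_a2×(25.65+18.7×1.9) = 19.35.
P₂ = ½(8.111+19.35)×1.9 = 26.08. Total P_a = 7.396+26.08 = 33.48 kN/m.

33.5 kN/m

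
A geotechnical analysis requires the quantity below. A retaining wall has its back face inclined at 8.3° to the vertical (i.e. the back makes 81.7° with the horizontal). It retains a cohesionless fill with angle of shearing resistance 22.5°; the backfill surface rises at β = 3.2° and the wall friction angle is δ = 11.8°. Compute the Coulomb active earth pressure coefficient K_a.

K_a = sin²(α+φ) / [sin²α · sin(α−δ) · (1 + √{sin(φ+δ)sin(φ−β) / (sin(α−δ)sin(α+β))})²].
With α = 81.7°, φ = 22.5°, δ = 11.8°, β = 3.2°: K_a = 0.4887.

0.489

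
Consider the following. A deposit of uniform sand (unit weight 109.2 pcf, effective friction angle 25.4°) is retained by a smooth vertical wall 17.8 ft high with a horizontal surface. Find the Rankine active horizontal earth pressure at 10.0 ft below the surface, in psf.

K_a = (1 − sin φ)/(1 + sin φ) = 0.3996.
σ_h = K_a γ z = 0.3996 × 109.2 × 10.0 = 436.4 psf.

436 psf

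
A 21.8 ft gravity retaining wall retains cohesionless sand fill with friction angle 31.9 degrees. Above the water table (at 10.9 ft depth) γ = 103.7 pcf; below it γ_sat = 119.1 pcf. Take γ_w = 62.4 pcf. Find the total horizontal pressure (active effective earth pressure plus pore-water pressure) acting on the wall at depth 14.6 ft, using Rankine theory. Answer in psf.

K_a = (1 − sin φ)/(1 + sin φ) = 0.3085.
γ' = 119.1 − 62.4 = 56.70 pcf.
Effective vertical stress at 14.6 ft: σ'_v = 103.7×10.9 + 56.70×3.70 = 1340 psf.
σ'_h = K_a σ'_v = 0.3085 × 1340 = 413.5 psf; u = γ_w × 3.70 = 230.9 psf.
Total σ_h = 413.5 + 230.9 = 644.3 psf.

644 psf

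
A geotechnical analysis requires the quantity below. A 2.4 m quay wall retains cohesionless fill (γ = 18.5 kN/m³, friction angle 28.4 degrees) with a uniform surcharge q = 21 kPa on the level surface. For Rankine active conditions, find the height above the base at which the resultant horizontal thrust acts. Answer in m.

0.994 m

K_a = 0.3554.
Triangular part P₁ = ½K_aγH² = 18.93 at H/3 = 0.8000 m; rectangular part P₂ = K_a q H = 17.91 at H/2 = 1.200 m.
ȳ = (P₁·0.8000 + P₂·1.200)/(P₁+P₂) = 0.9944 m.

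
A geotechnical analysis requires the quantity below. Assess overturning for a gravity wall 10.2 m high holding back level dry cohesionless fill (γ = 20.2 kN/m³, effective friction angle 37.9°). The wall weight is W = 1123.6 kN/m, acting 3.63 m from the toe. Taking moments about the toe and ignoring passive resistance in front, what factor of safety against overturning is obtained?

K_a = tan²(45° − 37.9°/2) = 0.2389.
P_a = ½K_aγH² = 0.5×0.2389×20.2×10.2² = 251.1 kN/m, acting at H/3 = 3.400 m above the base.
Overturning moment M_o = P_a × H/3 = 251.1 × 3.400 = 853.7.
Resisting moment M_r = W × 3.63 = 1123.6 × 3.63 = 4079.
FS_overturning = M_r/M_o = 4079/853.7 = 4.778.

4.78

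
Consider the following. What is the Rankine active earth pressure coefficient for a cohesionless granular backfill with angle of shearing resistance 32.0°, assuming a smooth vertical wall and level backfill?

0.307

K_a = tan²(45° − φ/2) = tan²(29.00°) = 0.3073.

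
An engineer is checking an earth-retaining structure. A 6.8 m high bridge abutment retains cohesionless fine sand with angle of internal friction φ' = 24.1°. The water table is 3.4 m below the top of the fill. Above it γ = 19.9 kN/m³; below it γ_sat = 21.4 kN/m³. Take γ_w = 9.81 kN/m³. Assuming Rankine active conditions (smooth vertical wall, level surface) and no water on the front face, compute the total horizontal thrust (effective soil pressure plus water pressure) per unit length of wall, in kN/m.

230 kN/m

K_a = tan²(45° − φ/2) = 0.4201.
γ' = 21.4 − 9.81 = 11.59 kN/m³. Depth below WT = 3.4 m.
σ'_h at WT = K_a γ d_w = 28.43 kPa; at base = 28.43 + K_a γ' × 3.4 = 44.98 kPa.
P₁ (0–3.4 m) = ½×28.43×3.4 = 48.32. P₂ (3.4–6.8 m) = ½(28.43+44.98)×3.4 = 124.8.
P_w = ½ γ_w h₂² = 0.5×9.81×3.4² = 56.70. Total = 48.32+124.8+56.70 = 229.8 kN/m.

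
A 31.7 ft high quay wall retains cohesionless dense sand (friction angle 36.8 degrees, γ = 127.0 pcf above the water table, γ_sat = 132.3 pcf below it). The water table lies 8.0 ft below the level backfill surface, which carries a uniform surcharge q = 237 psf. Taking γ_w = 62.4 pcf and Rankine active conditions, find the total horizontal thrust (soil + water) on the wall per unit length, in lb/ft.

31400 lb/ft

K_a = tan²(45° − φ/2) = 0.2508.
γ' = 132.3 − 62.4 = 69.90 pcf. h₂ = H − d_w = 23.7 ft.
σ'_h: at surface K_a·q = 59.43; at WT K_a(q+γd_w) = 314.2; at base K_a(q+γd_w+γ'h₂) = 729.6 psf.
P₁ = ½(59.43+314.2)×8.0 = 1495; P₂ = ½(314.2+729.6)×23.7 = 12370; P_w = ½γ_w h₂² = 17520.
Total = 1495+12370+17520 = 31390 lb/ft.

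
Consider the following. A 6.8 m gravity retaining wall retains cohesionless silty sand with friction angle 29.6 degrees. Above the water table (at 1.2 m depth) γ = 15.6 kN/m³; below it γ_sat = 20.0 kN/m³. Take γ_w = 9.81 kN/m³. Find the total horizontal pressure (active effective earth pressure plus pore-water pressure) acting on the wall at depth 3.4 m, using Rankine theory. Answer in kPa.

35.5 kPa

K_a = (1 − sin φ)/(1 + sin φ) = 0.3387.
γ' = 20.0 − 9.81 = 10.19 kN/m³.
Effective vertical stress at 3.4 m: σ'_v = 15.6×1.2 + 10.19×2.20 = 41.14 kPa.
σ'_h = K_a σ'_v = 0.3387 × 41.14 = 13.94 kPa; u = γ_w × 2.20 = 21.58 kPa.
Total σ_h = 13.94 + 21.58 = 35.52 kPa.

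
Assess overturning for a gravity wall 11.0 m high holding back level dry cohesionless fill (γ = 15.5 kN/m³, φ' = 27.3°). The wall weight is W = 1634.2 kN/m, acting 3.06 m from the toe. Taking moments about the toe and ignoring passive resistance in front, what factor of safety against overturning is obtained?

K_a = tan²(45° − 27.3°/2) = 0.3711.
P_a = ½K_aγH² = 0.5×0.3711×15.5×11.0² = 348.0 kN/m, acting at H/3 = 3.667 m above the base.
Overturning moment M_o = P_a × H/3 = 348.0 × 3.667 = 1276.
Resisting moment M_r = W × 3.06 = 1634.2 × 3.06 = 5001.
FS_overturning = M_r/M_o = 5001/1276 = 3.919.

3.92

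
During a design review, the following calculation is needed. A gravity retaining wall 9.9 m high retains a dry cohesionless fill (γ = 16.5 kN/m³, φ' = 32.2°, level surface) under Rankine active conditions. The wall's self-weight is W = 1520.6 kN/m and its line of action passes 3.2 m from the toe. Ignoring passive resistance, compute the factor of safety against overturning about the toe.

5.98

K_a = tan²(45° − 32.2°/2) = 0.3047.
P_a = ½K_aγH² = 0.5×0.3047×16.5×9.9² = 246.4 kN/m, acting at H/3 = 3.300 m above the base.
Overturning moment M_o = P_a × H/3 = 246.4 × 3.300 = 813.1.
Resisting moment M_r = W × 3.2 = 1520.6 × 3.2 = 4866.
FS_overturning = M_r/M_o = 4866/813.1 = 5.984.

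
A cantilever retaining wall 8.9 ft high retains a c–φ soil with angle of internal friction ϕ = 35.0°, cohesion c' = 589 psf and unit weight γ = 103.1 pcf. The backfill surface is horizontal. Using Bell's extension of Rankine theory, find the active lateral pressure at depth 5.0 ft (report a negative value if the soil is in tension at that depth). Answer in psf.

K_a = (1 − sin φ)/(1 + sin φ) = 0.2710.
σ_a = K_a γ z − 2c√K_a = 0.2710×103.1×5.0 − 2×589×0.5206 = -473.5 psf.

-474 psf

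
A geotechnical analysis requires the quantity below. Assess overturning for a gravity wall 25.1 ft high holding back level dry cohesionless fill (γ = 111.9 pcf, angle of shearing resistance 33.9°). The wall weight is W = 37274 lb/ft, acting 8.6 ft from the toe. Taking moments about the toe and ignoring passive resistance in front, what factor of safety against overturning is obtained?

K_a = tan²(45° − 33.9°/2) = 0.2839.
P_a = ½K_aγH² = 0.5×0.2839×111.9×25.1² = 10010 lb/ft, acting at H/3 = 8.367 ft above the base.
Overturning moment M_o = P_a × H/3 = 10010 × 8.367 = 83730.
Resisting moment M_r = W × 8.6 = 37274 × 8.6 = 320600.
FS_overturning = M_r/M_o = 320600/83730 = 3.828.

3.83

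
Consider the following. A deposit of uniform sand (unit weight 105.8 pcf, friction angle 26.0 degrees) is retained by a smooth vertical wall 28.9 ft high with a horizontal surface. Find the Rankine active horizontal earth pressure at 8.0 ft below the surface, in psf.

330 psf

K_a = (1 − sin φ)/(1 + sin φ) = 0.3905.
σ_h = K_a γ z = 0.3905 × 105.8 × 8.0 = 330.5 psf.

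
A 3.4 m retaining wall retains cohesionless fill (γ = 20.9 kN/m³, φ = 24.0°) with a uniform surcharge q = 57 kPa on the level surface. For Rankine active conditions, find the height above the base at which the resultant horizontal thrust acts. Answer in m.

1.48 m

K_a = 0.4217.
Triangular part P₁ = ½K_aγH² = 50.95 at H/3 = 1.133 m; rectangular part P₂ = K_a q H = 81.73 at H/2 = 1.700 m.
ȳ = (P₁·1.133 + P₂·1.700)/(P₁+P₂) = 1.482 m.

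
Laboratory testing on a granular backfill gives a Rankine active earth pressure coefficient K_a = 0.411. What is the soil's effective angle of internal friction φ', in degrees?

K_a = tan²(45° − φ/2) ⇒ 45° − φ/2 = arctan(√0.411) = 32.66°.
φ = 2(45° − 32.66°) = 24.67°.

24.7°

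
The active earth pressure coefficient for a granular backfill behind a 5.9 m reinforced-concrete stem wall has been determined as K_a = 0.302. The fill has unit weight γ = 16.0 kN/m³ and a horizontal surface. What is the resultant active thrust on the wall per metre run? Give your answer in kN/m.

P = ½ K_a γ H² = 0.5 × 0.302 × 16.0 × 5.9² = 84.10 kN/m.

84.1 kN/m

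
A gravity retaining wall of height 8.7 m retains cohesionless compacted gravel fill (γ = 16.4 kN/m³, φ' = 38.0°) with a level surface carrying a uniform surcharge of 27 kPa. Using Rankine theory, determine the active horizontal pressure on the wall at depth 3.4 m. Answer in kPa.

K_a = (1 − sin φ)/(1 + sin φ) = 0.2379.
σ_v = γz + q = 16.4 × 3.4 + 27 = 82.76 kPa.
σ_h = K_a σ_v = 0.2379 × 82.76 = 19.69 kPa.

19.7 kPa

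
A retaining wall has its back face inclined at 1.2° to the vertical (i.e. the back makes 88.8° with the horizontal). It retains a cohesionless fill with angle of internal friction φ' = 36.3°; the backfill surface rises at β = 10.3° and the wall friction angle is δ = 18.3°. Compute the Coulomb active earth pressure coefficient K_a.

K_a = sin²(α+φ) / [sin²α · sin(α−δ) · (1 + √{sin(φ+δ)sin(φ−β) / (sin(α−δ)sin(α+β))})²].
With α = 88.8°, φ = 36.3°, δ = 18.3°, β = 10.3°: K_a = 0.2708.

0.271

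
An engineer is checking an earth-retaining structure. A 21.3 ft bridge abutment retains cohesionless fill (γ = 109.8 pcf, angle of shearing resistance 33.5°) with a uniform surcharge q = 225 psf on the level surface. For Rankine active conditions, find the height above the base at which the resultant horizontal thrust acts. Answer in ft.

K_a = 0.2887.
Triangular part P₁ = ½K_aγH² = 7191 at H/3 = 7.100 ft; rectangular part P₂ = K_a q H = 1384 at H/2 = 10.65 ft.
ȳ = (P₁·7.100 + P₂·10.65)/(P₁+P₂) = 7.673 ft.

7.67 ft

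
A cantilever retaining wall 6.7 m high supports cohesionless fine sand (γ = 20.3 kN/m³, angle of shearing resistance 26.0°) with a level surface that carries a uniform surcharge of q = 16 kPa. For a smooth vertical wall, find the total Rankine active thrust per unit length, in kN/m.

K_a = tan²(45° − φ/2) = 0.3905.
Soil triangle: ½ K_a γ H² = 0.5×0.3905×20.3×6.7² = 177.9 kN/m.
Surcharge rectangle: K_a q H = 0.3905×16×6.7 = 41.86 kN/m.
Total = 177.9 + 41.86 = 219.8 kN/m.

220 kN/m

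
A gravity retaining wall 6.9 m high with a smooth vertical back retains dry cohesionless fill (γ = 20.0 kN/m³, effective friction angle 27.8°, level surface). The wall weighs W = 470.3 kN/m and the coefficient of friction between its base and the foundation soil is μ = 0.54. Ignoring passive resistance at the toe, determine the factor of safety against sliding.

K_a = tan²(45° − 27.8°/2) = 0.3639.
P_a = ½K_aγH² = 0.5×0.3639×20.0×6.9² = 173.3 kN/m, acting at H/3 = 2.300 m above the base.
FS_sliding = μW / P_a = 0.54×470.3 / 173.3 = 1.466.

1.47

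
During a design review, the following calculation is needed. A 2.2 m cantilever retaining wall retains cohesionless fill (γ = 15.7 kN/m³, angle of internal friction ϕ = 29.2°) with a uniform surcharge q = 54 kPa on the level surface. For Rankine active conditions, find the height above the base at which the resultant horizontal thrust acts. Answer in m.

K_a = 0.3442.
Triangular part P₁ = ½K_aγH² = 13.08 at H/3 = 0.7333 m; rectangular part P₂ = K_a q H = 40.89 at H/2 = 1.100 m.
ȳ = (P₁·0.7333 + P₂·1.100)/(P₁+P₂) = 1.011 m.

1.01 m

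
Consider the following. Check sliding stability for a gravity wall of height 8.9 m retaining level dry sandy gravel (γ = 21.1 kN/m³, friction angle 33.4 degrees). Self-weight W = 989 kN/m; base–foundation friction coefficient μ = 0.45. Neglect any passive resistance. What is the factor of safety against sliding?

K_a = tan²(45° − 33.4°/2) = 0.2899.
P_a = ½K_aγH² = 0.5×0.2899×21.1×8.9² = 242.3 kN/m, acting at H/3 = 2.967 m above the base.
FS_sliding = μW / P_a = 0.45×989 / 242.3 = 1.837.

1.84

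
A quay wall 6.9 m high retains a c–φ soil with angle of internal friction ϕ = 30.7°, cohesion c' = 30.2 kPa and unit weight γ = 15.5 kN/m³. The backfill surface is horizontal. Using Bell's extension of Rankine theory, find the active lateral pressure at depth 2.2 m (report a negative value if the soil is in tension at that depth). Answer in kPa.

K_a = (1 − sin φ)/(1 + sin φ) = 0.3240.
σ_a = K_a γ z − 2c√K_a = 0.3240×15.5×2.2 − 2×30.2×0.5692 = -23.33 kPa.

-23.3 kPa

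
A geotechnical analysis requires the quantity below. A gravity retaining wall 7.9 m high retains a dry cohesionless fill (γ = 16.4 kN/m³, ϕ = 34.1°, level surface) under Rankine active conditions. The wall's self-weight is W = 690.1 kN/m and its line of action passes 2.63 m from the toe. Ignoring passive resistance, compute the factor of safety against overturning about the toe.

K_a = tan²(45° − 34.1°/2) = 0.2815.
P_a = ½K_aγH² = 0.5×0.2815×16.4×7.9² = 144.1 kN/m, acting at H/3 = 2.633 m above the base.
Overturning moment M_o = P_a × H/3 = 144.1 × 2.633 = 379.4.
Resisting moment M_r = W × 2.63 = 690.1 × 2.63 = 1815.
FS_overturning = M_r/M_o = 1815/379.4 = 4.784.

4.78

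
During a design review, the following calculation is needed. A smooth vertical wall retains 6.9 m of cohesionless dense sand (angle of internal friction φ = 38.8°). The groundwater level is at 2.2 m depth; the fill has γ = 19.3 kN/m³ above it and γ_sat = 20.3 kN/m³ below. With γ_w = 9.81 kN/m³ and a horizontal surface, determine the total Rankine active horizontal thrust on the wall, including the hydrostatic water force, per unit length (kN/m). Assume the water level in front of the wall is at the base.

191 kN/m

K_a = tan²(45° − φ/2) = 0.2296.
γ' = 20.3 − 9.81 = 10.49 kN/m³. Depth below WT = 4.7 m.
σ'_h at WT = K_a γ d_w = 9.747 kPa; at base = 9.747 + K_a γ' × 4.7 = 21.06 kPa.
P₁ (0–2.2 m) = ½×9.747×2.2 = 10.72. P₂ (2.2–6.9 m) = ½(9.747+21.06)×4.7 = 72.41.
P_w = ½ γ_w h₂² = 0.5×9.81×4.7² = 108.4. Total = 10.72+72.41+108.4 = 191.5 kN/m.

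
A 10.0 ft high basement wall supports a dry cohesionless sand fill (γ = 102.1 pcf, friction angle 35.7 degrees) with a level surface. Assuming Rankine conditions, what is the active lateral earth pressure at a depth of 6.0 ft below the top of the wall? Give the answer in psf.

161 psf

K_a = (1 − sin φ)/(1 + sin φ) = 0.2630.
σ_h = K_a γ z = 0.2630 × 102.1 × 6.0 = 161.1 psf.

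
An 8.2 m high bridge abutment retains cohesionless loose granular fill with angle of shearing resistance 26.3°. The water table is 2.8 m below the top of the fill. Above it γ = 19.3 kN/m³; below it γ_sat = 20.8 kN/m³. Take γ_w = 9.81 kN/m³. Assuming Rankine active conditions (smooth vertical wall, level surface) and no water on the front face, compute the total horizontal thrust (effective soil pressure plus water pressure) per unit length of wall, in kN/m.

347 kN/m

K_a = tan²(45° − φ/2) = 0.3859.
γ' = 20.8 − 9.81 = 10.99 kN/m³. Depth below WT = 5.4 m.
σ'_h at WT = K_a γ d_w = 20.86 kPa; at base = 20.86 + K_a γ' × 5.4 = 43.76 kPa.
P₁ (0–2.8 m) = ½×20.86×2.8 = 29.20. P₂ (2.8–8.2 m) = ½(20.86+43.76)×5.4 = 174.5.
P_w = ½ γ_w h₂² = 0.5×9.81×5.4² = 143.0. Total = 29.20+174.5+143.0 = 346.7 kN/m.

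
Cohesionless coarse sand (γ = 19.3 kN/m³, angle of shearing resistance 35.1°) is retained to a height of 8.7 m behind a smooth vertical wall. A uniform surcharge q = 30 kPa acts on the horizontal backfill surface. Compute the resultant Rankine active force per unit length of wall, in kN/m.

K_a = tan²(45° − φ/2) = 0.2698.
Soil triangle: ½ K_a γ H² = 0.5×0.2698×19.3×8.7² = 197.1 kN/m.
Surcharge rectangle: K_a q H = 0.2698×30×8.7 = 70.43 kN/m.
Total = 197.1 + 70.43 = 267.5 kN/m.

268 kN/m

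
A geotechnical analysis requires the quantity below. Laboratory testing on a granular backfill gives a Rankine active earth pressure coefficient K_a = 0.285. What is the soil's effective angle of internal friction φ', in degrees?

K_a = tan²(45° − φ/2) ⇒ 45° − φ/2 = arctan(√0.285) = 28.10°.
φ = 2(45° − 28.10°) = 33.81°.

33.8°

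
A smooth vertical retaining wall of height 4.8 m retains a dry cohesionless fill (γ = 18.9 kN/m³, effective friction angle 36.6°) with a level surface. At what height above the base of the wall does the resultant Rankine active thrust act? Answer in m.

K_a = 0.2530.
The pressure distribution is triangular, so the resultant acts at H/3 above the base = 4.8/3 = 1.600 m.

1.60 m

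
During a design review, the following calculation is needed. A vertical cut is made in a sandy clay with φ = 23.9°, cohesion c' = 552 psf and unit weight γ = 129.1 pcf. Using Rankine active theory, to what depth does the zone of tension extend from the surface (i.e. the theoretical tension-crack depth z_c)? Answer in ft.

K_a = tan²(45° − 23.9°/2) = 0.4233; √K_a = 0.6506.
The active pressure is zero where K_a γ z = 2c√K_a, so z_c = 2c/(γ√K_a) = 2×552/(129.1×0.6506) = 13.14 ft.

13.1 ft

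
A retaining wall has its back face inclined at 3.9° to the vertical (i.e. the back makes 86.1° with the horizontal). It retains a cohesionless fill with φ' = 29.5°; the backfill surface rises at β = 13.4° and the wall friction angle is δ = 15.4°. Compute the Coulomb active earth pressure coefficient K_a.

0.407

K_a = sin²(α+φ) / [sin²α · sin(α−δ) · (1 + √{sin(φ+δ)sin(φ−β) / (sin(α−δ)sin(α+β))})²].
With α = 86.1°, φ = 29.5°, δ = 15.4°, β = 13.4°: K_a = 0.4069.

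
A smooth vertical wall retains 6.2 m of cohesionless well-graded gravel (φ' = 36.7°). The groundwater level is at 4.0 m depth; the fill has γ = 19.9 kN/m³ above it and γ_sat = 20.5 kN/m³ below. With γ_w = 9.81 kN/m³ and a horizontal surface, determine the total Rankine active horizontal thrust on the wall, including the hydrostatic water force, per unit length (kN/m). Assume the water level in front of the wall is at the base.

114 kN/m

K_a = tan²(45° − φ/2) = 0.2519.
γ' = 20.5 − 9.81 = 10.69 kN/m³. Depth below WT = 2.2 m.
σ'_h at WT = K_a γ d_w = 20.05 kPa; at base = 20.05 + K_a γ' × 2.2 = 25.97 kPa.
P₁ (0–4.0 m) = ½×20.05×4.0 = 40.10. P₂ (4.0–6.2 m) = ½(20.05+25.97)×2.2 = 50.62.
P_w = ½ γ_w h₂² = 0.5×9.81×2.2² = 23.74. Total = 40.10+50.62+23.74 = 114.5 kN/m.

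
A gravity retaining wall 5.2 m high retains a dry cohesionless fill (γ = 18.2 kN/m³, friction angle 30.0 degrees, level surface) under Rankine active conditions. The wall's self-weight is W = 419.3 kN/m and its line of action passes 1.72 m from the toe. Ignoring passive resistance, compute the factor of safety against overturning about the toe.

K_a = tan²(45° − 30.0°/2) = 0.3333.
P_a = ½K_aγH² = 0.5×0.3333×18.2×5.2² = 82.02 kN/m, acting at H/3 = 1.733 m above the base.
Overturning moment M_o = P_a × H/3 = 82.02 × 1.733 = 142.2.
Resisting moment M_r = W × 1.72 = 419.3 × 1.72 = 721.2.
FS_overturning = M_r/M_o = 721.2/142.2 = 5.073.

5.07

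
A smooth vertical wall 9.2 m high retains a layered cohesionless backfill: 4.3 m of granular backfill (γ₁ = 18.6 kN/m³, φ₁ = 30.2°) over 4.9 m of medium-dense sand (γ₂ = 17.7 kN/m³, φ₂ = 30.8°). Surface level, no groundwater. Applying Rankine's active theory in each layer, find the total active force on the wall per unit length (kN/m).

252 kN/m

K_a1 = tan²(45°−30.2°/2) = 0.3307; K_a2 = tan²(45°−30.8°/2) = 0.3227.
Layer 1: σ at base = K_a1 γ₁ h₁ = 26.45 kPa; P₁ = ½×26.45×4.3 = 56.86.
Layer 2: σ_v at top = γ₁h₁ = 79.98; σ_h top = K_a2×79.98 = 25.81; σ_h base = K_a2×(79.98+17.7×4.9) = 53.80.
P₂ = ½(25.81+53.80)×4.9 = 195.0. Total P_a = 56.86+195.0 = 251.9 kN/m.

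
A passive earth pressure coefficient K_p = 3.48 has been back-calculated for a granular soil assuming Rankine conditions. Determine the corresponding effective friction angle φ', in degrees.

K_p = (1+sin φ)/(1−sin φ) ⇒ sin φ = (K_p − 1)/(K_p + 1) = 0.5536.
φ = arcsin(0.5536) = 33.61°.

33.6°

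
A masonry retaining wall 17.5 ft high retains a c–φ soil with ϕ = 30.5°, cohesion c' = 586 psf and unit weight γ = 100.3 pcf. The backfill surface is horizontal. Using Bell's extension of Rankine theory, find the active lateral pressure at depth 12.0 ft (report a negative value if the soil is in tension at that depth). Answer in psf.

-277 psf

K_a = (1 − sin φ)/(1 + sin φ) = 0.3267.
σ_a = K_a γ z − 2c√K_a = 0.3267×100.3×12.0 − 2×586×0.5715 = -276.7 psf.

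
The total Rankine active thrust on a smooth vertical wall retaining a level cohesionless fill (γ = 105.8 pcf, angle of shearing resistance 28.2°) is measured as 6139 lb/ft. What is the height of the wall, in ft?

18.0 ft

K_a = 0.3582. P_a = ½ K_a γ H² ⇒ H = √(2P_a/(K_a γ)).
H = √(2×6139/(0.3582×105.8)) = 18.00 ft.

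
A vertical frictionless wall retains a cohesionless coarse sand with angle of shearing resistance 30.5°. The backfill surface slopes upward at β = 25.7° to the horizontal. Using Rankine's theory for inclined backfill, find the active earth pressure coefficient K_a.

0.493

K_a = cos β · (cos β − √(cos²β − cos²φ)) / (cos β + √(cos²β − cos²φ)).
cos β = 0.9011, cos φ = 0.8616, √(cos²β − cos²φ) = 0.2637.
K_a = 0.9011 × (0.9011 − 0.2637)/(0.9011 + 0.2637) = 0.4931.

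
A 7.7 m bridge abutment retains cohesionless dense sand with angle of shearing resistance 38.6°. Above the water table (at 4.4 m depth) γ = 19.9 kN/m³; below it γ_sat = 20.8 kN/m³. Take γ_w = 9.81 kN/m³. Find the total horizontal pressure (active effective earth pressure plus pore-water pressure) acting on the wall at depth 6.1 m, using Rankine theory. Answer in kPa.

41.3 kPa

K_a = (1 − sin φ)/(1 + sin φ) = 0.2316.
γ' = 20.8 − 9.81 = 10.99 kN/m³.
Effective vertical stress at 6.1 m: σ'_v = 19.9×4.4 + 10.99×1.70 = 106.2 kPa.
σ'_h = K_a σ'_v = 0.2316 × 106.2 = 24.61 kPa; u = γ_w × 1.70 = 16.68 kPa.
Total σ_h = 24.61 + 16.68 = 41.28 kPa.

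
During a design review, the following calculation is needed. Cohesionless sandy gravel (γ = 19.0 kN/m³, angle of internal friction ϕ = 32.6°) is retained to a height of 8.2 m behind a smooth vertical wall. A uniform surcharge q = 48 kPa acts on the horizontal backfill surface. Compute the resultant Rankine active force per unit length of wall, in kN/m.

K_a = tan²(45° − φ/2) = 0.2997.
Soil triangle: ½ K_a γ H² = 0.5×0.2997×19.0×8.2² = 191.5 kN/m.
Surcharge rectangle: K_a q H = 0.2997×48×8.2 = 118.0 kN/m.
Total = 191.5 + 118.0 = 309.4 kN/m.

309 kN/m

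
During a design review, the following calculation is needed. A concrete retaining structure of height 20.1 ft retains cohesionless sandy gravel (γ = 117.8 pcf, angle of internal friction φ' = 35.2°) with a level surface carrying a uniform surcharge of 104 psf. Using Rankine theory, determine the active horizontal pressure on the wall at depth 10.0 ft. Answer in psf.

K_a = (1 − sin φ)/(1 + sin φ) = 0.2687.
σ_v = γz + q = 117.8 × 10.0 + 104 = 1282 psf.
σ_h = K_a σ_v = 0.2687 × 1282 = 344.5 psf.

344 psf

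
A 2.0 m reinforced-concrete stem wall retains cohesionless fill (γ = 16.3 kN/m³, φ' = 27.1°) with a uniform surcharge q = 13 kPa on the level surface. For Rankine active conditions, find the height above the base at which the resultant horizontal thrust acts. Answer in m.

0.815 m

K_a = 0.3741.
Triangular part P₁ = ½K_aγH² = 12.19 at H/3 = 0.6667 m; rectangular part P₂ = K_a q H = 9.725 at H/2 = 1.000 m.
ȳ = (P₁·0.6667 + P₂·1.000)/(P₁+P₂) = 0.8146 m.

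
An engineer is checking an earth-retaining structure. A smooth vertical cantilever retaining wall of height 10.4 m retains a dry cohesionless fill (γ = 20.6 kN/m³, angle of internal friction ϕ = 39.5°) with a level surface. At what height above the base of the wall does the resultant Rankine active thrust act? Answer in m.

3.47 m

K_a = 0.2224.
The pressure distribution is triangular, so the resultant acts at H/3 above the base = 10.4/3 = 3.467 m.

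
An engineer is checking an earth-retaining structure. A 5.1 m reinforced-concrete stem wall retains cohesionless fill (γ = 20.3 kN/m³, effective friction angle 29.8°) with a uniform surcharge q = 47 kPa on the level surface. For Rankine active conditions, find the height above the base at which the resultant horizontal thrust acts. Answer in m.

2.10 m

K_a = 0.3360.
Triangular part P₁ = ½K_aγH² = 88.71 at H/3 = 1.700 m; rectangular part P₂ = K_a q H = 80.55 at H/2 = 2.550 m.
ȳ = (P₁·1.700 + P₂·2.550)/(P₁+P₂) = 2.104 m.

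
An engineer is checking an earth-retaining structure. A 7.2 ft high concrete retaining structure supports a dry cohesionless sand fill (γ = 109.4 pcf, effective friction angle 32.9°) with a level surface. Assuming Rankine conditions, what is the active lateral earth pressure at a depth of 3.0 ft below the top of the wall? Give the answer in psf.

97.2 psf

K_a = (1 − sin φ)/(1 + sin φ) = 0.2960.
σ_h = K_a γ z = 0.2960 × 109.4 × 3.0 = 97.16 psf.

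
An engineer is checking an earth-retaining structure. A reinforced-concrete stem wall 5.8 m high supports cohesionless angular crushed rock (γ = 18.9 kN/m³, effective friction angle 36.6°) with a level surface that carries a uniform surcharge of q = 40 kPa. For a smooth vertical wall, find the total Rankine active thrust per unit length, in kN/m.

139 kN/m

K_a = tan²(45° − φ/2) = 0.2530.
Soil triangle: ½ K_a γ H² = 0.5×0.2530×18.9×5.8² = 80.41 kN/m.
Surcharge rectangle: K_a q H = 0.2530×40×5.8 = 58.69 kN/m.
Total = 80.41 + 58.69 = 139.1 kN/m.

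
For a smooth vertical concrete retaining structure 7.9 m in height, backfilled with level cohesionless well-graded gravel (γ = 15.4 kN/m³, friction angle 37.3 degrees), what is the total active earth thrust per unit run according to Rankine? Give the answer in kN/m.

118 kN/m

K_a = tan²(45° − φ/2) = 0.2453.
P_a = ½ K_a γ H² = 0.5 × 0.2453 × 15.4 × 7.9² = 117.9 kN/m.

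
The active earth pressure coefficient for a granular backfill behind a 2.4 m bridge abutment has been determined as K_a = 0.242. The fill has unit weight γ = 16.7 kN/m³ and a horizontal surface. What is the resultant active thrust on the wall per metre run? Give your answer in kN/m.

11.6 kN/m

P = ½ K_a γ H² = 0.5 × 0.242 × 16.7 × 2.4² = 11.64 kN/m.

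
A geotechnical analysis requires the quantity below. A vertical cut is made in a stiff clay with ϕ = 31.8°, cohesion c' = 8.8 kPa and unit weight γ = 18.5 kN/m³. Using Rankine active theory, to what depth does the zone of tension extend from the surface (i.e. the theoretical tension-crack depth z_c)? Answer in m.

1.71 m

K_a = tan²(45° − 31.8°/2) = 0.3098; √K_a = 0.5566.
The active pressure is zero where K_a γ z = 2c√K_a, so z_c = 2c/(γ√K_a) = 2×8.8/(18.5×0.5566) = 1.709 m.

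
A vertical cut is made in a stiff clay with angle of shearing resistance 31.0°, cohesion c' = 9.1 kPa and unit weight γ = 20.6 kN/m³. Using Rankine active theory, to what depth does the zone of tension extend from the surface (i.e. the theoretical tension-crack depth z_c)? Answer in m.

1.56 m

K_a = tan²(45° − 31.0°/2) = 0.3201; √K_a = 0.5658.
The active pressure is zero where K_a γ z = 2c√K_a, so z_c = 2c/(γ√K_a) = 2×9.1/(20.6×0.5658) = 1.562 m.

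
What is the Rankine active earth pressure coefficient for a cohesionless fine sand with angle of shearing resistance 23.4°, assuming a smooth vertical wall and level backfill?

0.431

K_a = (1 − sin φ)/(1 + sin φ) = (1 − sin 23.4°)/(1 + sin 23.4°) = 0.4315.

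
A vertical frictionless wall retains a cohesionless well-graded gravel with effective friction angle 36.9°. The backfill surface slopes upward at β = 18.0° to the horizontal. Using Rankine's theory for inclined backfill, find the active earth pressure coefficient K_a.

K_a = cos β · (cos β − √(cos²β − cos²φ)) / (cos β + √(cos²β − cos²φ)).
cos β = 0.9511, cos φ = 0.7997, √(cos²β − cos²φ) = 0.5148.
K_a = 0.9511 × (0.9511 − 0.5148)/(0.9511 + 0.5148) = 0.2831.

0.283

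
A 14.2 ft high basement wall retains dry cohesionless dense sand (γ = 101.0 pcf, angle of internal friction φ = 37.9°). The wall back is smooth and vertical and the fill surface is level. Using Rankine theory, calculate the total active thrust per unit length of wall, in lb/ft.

2430 lb/ft

K_a = tan²(45° − φ/2) = 0.2389.
P_a = ½ K_a γ H² = 0.5 × 0.2389 × 101.0 × 14.2² = 2433 lb/ft.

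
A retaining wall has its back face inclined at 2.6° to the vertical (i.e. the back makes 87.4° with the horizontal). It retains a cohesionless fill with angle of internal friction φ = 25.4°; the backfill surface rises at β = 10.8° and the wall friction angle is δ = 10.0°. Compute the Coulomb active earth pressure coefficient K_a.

K_a = sin²(α+φ) / [sin²α · sin(α−δ) · (1 + √{sin(φ+δ)sin(φ−β) / (sin(α−δ)sin(α+β))})²].
With α = 87.4°, φ = 25.4°, δ = 10.0°, β = 10.8°: K_a = 0.4524.

0.452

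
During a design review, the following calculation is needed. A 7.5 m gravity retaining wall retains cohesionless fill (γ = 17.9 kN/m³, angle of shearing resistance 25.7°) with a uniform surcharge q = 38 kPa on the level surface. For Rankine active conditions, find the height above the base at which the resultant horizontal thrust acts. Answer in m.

K_a = 0.3950.
Triangular part P₁ = ½K_aγH² = 198.9 at H/3 = 2.500 m; rectangular part P₂ = K_a q H = 112.6 at H/2 = 3.750 m.
ȳ = (P₁·2.500 + P₂·3.750)/(P₁+P₂) = 2.952 m.

2.95 m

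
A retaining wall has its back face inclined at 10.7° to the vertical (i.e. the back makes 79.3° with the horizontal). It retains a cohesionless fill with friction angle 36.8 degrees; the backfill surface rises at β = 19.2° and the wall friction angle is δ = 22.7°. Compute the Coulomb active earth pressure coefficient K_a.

K_a = sin²(α+φ) / [sin²α · sin(α−δ) · (1 + √{sin(φ+δ)sin(φ−β) / (sin(α−δ)sin(α+β))})²].
With α = 79.3°, φ = 36.8°, δ = 22.7°, β = 19.2°: K_a = 0.4102.

0.410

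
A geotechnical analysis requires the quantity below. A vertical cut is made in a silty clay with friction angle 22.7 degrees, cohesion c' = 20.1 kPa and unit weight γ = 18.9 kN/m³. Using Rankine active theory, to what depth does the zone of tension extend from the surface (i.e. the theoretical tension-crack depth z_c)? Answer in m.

3.20 m

K_a = tan²(45° − 22.7°/2) = 0.4431; √K_a = 0.6657.
The active pressure is zero where K_a γ z = 2c√K_a, so z_c = 2c/(γ√K_a) = 2×20.1/(18.9×0.6657) = 3.195 m.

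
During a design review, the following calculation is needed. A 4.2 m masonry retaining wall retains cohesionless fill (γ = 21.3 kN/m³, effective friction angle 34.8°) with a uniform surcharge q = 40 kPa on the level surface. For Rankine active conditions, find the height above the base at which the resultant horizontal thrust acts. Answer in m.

1.73 m

K_a = 0.2733.
Triangular part P₁ = ½K_aγH² = 51.35 at H/3 = 1.400 m; rectangular part P₂ = K_a q H = 45.92 at H/2 = 2.100 m.
ȳ = (P₁·1.400 + P₂·2.100)/(P₁+P₂) = 1.730 m.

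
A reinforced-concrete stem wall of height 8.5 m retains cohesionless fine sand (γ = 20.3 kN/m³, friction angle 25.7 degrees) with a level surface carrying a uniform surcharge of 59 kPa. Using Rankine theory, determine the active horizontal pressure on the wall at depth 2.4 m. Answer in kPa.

42.6 kPa

K_a = (1 − sin φ)/(1 + sin φ) = 0.3950.
σ_v = γz + q = 20.3 × 2.4 + 59 = 107.7 kPa.
σ_h = K_a σ_v = 0.3950 × 107.7 = 42.55 kPa.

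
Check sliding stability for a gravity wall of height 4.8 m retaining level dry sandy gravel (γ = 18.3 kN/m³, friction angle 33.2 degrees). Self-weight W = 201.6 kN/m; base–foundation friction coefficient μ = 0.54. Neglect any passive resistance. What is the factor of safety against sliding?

K_a = tan²(45° − 33.2°/2) = 0.2924.
P_a = ½K_aγH² = 0.5×0.2924×18.3×4.8² = 61.63 kN/m, acting at H/3 = 1.600 m above the base.
FS_sliding = μW / P_a = 0.54×201.6 / 61.63 = 1.766.

1.77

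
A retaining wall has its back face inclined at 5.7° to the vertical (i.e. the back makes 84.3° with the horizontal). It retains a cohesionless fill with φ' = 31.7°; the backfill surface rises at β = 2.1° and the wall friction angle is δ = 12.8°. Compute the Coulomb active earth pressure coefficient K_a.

K_a = sin²(α+φ) / [sin²α · sin(α−δ) · (1 + √{sin(φ+δ)sin(φ−β) / (sin(α−δ)sin(α+β))})²].
With α = 84.3°, φ = 31.7°, δ = 12.8°, β = 2.1°: K_a = 0.3341.

0.334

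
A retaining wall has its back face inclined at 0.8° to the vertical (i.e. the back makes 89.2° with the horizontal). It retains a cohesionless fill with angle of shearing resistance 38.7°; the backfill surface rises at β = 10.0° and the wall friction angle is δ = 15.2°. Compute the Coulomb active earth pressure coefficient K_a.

0.241

K_a = sin²(α+φ) / [sin²α · sin(α−δ) · (1 + √{sin(φ+δ)sin(φ−β) / (sin(α−δ)sin(α+β))})²].
With α = 89.2°, φ = 38.7°, δ = 15.2°, β = 10.0°: K_a = 0.2410.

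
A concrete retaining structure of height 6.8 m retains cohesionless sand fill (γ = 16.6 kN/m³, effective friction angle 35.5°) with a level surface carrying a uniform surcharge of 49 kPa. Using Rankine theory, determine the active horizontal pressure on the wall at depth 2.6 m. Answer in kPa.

K_a = (1 − sin φ)/(1 + sin φ) = 0.2653.
σ_v = γz + q = 16.6 × 2.6 + 49 = 92.16 kPa.
σ_h = K_a σ_v = 0.2653 × 92.16 = 24.45 kPa.

24.4 kPa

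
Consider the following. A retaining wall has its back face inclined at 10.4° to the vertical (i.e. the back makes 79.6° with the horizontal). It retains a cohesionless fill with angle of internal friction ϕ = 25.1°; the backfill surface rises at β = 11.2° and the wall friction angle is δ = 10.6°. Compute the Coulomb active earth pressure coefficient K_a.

0.538

K_a = sin²(α+φ) / [sin²α · sin(α−δ) · (1 + √{sin(φ+δ)sin(φ−β) / (sin(α−δ)sin(α+β))})²].
With α = 79.6°, φ = 25.1°, δ = 10.6°, β = 11.2°: K_a = 0.5381.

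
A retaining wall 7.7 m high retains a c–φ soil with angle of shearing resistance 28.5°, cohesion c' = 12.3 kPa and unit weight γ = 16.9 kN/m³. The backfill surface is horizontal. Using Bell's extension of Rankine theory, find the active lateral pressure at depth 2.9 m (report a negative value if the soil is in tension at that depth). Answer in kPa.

2.71 kPa

K_a = (1 − sin φ)/(1 + sin φ) = 0.3540.
σ_a = K_a γ z − 2c√K_a = 0.3540×16.9×2.9 − 2×12.3×0.5949 = 2.712 kPa.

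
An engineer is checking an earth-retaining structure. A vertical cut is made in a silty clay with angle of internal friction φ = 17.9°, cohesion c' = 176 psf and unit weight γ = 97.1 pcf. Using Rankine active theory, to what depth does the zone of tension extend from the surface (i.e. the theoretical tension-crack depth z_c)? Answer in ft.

K_a = tan²(45° − 17.9°/2) = 0.5298; √K_a = 0.7279.
The active pressure is zero where K_a γ z = 2c√K_a, so z_c = 2c/(γ√K_a) = 2×176/(97.1×0.7279) = 4.980 ft.

4.98 ft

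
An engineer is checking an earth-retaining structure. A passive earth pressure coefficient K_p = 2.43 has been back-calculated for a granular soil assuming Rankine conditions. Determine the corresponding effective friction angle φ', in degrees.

K_p = (1+sin φ)/(1−sin φ) ⇒ sin φ = (K_p − 1)/(K_p + 1) = 0.4169.
φ = arcsin(0.4169) = 24.64°.

24.6°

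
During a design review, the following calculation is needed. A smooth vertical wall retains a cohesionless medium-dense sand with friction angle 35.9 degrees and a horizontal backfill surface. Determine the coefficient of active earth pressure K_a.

K_a = (1 − sin φ)/(1 + sin φ) = (1 − sin 35.9°)/(1 + sin 35.9°) = 0.2607.

0.261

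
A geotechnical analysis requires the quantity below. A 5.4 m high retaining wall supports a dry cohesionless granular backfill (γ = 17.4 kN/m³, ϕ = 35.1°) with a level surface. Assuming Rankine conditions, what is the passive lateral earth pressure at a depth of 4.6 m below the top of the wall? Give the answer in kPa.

K_p = (1 + sin φ)/(1 − sin φ) = 3.706.
σ_h = K_p γ z = 3.706 × 17.4 × 4.6 = 296.6 kPa.

297 kPa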